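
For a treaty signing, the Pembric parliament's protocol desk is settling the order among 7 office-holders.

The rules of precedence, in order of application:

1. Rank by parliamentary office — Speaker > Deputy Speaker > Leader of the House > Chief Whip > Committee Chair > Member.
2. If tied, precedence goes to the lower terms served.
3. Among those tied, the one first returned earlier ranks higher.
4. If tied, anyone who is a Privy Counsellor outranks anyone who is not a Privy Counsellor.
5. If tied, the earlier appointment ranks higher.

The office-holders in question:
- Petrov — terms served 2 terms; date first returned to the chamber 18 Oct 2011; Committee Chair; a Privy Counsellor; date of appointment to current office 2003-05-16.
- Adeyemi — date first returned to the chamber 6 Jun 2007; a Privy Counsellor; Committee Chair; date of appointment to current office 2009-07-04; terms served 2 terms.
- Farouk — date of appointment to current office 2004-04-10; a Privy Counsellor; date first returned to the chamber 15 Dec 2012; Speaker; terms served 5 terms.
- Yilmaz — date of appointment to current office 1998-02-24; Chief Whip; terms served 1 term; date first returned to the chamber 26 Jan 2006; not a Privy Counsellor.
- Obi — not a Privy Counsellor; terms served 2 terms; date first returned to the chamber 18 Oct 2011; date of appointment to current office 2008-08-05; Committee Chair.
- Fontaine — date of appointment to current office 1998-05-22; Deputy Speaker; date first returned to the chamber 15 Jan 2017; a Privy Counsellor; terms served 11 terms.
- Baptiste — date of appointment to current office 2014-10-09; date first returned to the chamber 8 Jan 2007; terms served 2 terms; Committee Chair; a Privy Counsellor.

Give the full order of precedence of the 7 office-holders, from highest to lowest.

By parliamentary office: Farouk (Speaker); then Fontaine (Deputy Speaker); then Yilmaz (Chief Whip); then Baptiste, Adeyemi, Petrov and Obi (Committee Chair).
Baptiste, Adeyemi, Petrov and Obi all have terms served 2 terms, so the next rule applies.
Among Baptiste, Adeyemi, Petrov and Obi, by date first returned to the chamber (earlier first): Baptiste (8 Jan 2007) before Adeyemi (6 Jun 2007) before Petrov and Obi (18 Oct 2011).
Among Petrov and Obi, a Privy Counsellor before not a Privy Counsellor: Petrov (a Privy Counsellor) before Obi (not a Privy Counsellor).
Full order: Farouk, Fontaine, Yilmaz, Baptiste, Adeyemi, Petrov, Obi.

Farouk, Fontaine, Yilmaz, Baptiste, Adeyemi, Petrov, Obi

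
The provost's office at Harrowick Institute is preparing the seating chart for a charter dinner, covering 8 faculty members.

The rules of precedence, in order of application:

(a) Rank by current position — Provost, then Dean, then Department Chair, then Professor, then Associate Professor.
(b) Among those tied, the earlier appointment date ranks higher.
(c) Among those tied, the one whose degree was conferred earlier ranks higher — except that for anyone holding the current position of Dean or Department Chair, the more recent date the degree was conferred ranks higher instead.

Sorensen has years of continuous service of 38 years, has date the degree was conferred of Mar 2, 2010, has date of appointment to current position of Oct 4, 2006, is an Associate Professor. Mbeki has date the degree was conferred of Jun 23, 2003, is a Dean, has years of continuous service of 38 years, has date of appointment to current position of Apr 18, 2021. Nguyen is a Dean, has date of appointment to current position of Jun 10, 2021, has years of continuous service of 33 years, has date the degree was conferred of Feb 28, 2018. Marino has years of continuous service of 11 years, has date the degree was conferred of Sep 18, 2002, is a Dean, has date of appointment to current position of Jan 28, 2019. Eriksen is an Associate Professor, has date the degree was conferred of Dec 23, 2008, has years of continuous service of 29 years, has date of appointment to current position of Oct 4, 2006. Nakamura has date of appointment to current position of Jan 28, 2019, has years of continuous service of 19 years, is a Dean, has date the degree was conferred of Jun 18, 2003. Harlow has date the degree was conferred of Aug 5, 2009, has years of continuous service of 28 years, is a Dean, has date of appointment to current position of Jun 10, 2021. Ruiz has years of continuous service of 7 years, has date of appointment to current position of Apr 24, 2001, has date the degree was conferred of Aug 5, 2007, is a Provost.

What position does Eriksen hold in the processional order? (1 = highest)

7

By current position: Ruiz (Provost); then Nakamura, Marino, Mbeki, Nguyen and Harlow (Dean); then Eriksen and Sorensen (Associate Professor).
Among Nakamura, Marino, Mbeki, Nguyen and Harlow, by date of appointment to current position (earlier first): Nakamura and Marino (Jan 28, 2019) before Mbeki (Apr 18, 2021) before Nguyen and Harlow (Jun 10, 2021).
Among Nakamura and Marino, by date the degree was conferred (later first) (reversed rule for this group): Nakamura (Jun 18, 2003) before Marino (Sep 18, 2002).
Among Nguyen and Harlow, by date the degree was conferred (later first) (reversed rule for this group): Nguyen (Feb 28, 2018) before Harlow (Aug 5, 2009).
Eriksen and Sorensen both have date of appointment to current position Oct 4, 2006, so the next rule applies.
Among Eriksen and Sorensen, by date the degree was conferred (earlier first): Eriksen (Dec 23, 2008) before Sorensen (Mar 2, 2010).
Order: Ruiz, Nakamura, Marino, Mbeki, Nguyen, Harlow, Eriksen, Sorensen. So position 7.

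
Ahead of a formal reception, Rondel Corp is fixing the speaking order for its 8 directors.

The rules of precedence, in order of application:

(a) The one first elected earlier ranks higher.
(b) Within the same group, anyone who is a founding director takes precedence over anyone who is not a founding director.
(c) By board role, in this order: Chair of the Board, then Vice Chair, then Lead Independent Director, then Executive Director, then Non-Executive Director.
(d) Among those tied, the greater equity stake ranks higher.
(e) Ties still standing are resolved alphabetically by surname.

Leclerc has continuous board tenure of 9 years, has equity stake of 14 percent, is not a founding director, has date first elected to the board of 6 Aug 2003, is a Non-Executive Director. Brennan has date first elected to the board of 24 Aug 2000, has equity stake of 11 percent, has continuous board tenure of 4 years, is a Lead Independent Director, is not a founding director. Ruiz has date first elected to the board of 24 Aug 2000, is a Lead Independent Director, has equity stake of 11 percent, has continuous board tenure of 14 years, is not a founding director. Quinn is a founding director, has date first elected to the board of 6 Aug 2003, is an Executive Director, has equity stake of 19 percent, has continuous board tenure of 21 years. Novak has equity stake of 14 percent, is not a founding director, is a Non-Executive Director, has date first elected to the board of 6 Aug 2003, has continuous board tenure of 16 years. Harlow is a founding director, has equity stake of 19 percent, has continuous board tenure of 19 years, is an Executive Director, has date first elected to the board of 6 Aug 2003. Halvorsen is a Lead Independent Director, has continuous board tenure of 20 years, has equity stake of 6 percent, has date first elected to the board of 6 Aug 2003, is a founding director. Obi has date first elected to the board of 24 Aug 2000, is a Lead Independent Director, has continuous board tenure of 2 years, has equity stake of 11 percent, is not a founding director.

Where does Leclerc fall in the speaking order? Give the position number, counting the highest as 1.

7

By date first elected to the board (earlier first): Brennan, Obi and Ruiz (each 24 Aug 2000); then Halvorsen, Harlow, Quinn, Leclerc and Novak (each 6 Aug 2003).
Brennan, Obi and Ruiz are each not a founding director, so the next rule applies.
Brennan, Obi and Ruiz are each Lead Independent Director, so the next rule applies.
Brennan, Obi and Ruiz all have equity stake 11 percent, so the next rule applies.
Among Brennan, Obi and Ruiz, alphabetically by surname: Brennan before Obi before Ruiz.
Among Halvorsen, Harlow, Quinn, Leclerc and Novak, a founding director before not a founding director: Halvorsen, Harlow and Quinn (a founding director) before Leclerc and Novak (not a founding director).
Among Halvorsen, Harlow and Quinn, by board role: Halvorsen (Lead Independent Director) before Harlow and Quinn (Executive Director).
Harlow and Quinn both have equity stake 19 percent, so the next rule applies.
Among Harlow and Quinn, alphabetically by surname: Harlow before Quinn.
Leclerc and Novak are each Non-Executive Director, so the next rule applies.
Leclerc and Novak both have equity stake 14 percent, so the next rule applies.
Among Leclerc and Novak, alphabetically by surname: Leclerc before Novak.
Order: Brennan, Obi, Ruiz, Halvorsen, Harlow, Quinn, Leclerc, Novak. So position 7.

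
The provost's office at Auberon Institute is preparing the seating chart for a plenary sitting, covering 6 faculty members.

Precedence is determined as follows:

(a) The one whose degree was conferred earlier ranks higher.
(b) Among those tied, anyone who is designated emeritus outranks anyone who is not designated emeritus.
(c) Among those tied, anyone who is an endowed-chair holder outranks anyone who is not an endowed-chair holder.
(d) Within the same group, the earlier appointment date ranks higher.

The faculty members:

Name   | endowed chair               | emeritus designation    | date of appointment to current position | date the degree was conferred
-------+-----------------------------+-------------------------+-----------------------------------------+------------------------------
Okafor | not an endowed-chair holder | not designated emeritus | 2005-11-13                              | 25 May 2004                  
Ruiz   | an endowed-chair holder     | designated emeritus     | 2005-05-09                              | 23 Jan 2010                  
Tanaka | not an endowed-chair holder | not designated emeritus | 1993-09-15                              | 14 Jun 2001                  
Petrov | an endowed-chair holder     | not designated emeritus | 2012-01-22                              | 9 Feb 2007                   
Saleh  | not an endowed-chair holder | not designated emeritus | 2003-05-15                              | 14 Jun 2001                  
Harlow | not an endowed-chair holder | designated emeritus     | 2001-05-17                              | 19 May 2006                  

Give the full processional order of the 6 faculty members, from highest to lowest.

Tanaka, Saleh, Okafor, Harlow, Petrov, Ruiz

By date the degree was conferred (earlier first): Tanaka and Saleh (both 14 Jun 2001); then Okafor (25 May 2004); then Harlow (19 May 2006); then Petrov (9 Feb 2007); then Ruiz (23 Jan 2010).
Tanaka and Saleh are each not designated emeritus, so the next rule applies.
Tanaka and Saleh are each not an endowed-chair holder, so the next rule applies.
Among Tanaka and Saleh, by date of appointment to current position (earlier first): Tanaka (1993-09-15) before Saleh (2003-05-15).
Full order: Tanaka, Saleh, Okafor, Harlow, Petrov, Ruiz.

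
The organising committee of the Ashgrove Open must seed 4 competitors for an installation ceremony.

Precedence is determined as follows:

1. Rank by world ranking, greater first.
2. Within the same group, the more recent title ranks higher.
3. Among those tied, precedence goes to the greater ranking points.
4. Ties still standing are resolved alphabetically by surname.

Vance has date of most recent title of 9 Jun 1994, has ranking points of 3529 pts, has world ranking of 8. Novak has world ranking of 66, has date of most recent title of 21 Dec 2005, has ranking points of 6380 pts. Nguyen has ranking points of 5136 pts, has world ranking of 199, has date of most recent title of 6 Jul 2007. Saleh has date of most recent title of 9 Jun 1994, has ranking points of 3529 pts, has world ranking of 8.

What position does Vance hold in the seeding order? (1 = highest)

By world ranking (higher first): Nguyen (199); then Novak (66); then Saleh and Vance (both 8).
Saleh and Vance both have date of most recent title 9 Jun 1994, so the next rule applies.
Saleh and Vance both have ranking points 3529 pts, so the next rule applies.
Among Saleh and Vance, alphabetically by surname: Saleh before Vance.
Order: Nguyen, Novak, Saleh, Vance. So position 4.

4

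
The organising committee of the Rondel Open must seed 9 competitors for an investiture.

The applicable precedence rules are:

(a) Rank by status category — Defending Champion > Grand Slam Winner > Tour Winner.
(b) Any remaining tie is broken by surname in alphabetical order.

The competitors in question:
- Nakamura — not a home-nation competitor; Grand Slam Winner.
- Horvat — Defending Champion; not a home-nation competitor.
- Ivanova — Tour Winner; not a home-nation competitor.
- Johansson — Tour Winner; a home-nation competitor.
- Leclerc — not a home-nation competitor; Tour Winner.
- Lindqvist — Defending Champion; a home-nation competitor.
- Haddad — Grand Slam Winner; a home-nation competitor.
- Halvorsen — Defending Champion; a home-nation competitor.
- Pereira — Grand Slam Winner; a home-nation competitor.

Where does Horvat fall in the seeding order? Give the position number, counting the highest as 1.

2

By status category: Halvorsen, Horvat and Lindqvist (Defending Champion); then Haddad, Nakamura and Pereira (Grand Slam Winner); then Ivanova, Johansson and Leclerc (Tour Winner).
Among Halvorsen, Horvat and Lindqvist, alphabetically by surname: Halvorsen before Horvat before Lindqvist.
Among Haddad, Nakamura and Pereira, alphabetically by surname: Haddad before Nakamura before Pereira.
Among Ivanova, Johansson and Leclerc, alphabetically by surname: Ivanova before Johansson before Leclerc.
Order: Halvorsen, Horvat, Lindqvist, Haddad, Nakamura, Pereira, Ivanova, Johansson, Leclerc. So position 2.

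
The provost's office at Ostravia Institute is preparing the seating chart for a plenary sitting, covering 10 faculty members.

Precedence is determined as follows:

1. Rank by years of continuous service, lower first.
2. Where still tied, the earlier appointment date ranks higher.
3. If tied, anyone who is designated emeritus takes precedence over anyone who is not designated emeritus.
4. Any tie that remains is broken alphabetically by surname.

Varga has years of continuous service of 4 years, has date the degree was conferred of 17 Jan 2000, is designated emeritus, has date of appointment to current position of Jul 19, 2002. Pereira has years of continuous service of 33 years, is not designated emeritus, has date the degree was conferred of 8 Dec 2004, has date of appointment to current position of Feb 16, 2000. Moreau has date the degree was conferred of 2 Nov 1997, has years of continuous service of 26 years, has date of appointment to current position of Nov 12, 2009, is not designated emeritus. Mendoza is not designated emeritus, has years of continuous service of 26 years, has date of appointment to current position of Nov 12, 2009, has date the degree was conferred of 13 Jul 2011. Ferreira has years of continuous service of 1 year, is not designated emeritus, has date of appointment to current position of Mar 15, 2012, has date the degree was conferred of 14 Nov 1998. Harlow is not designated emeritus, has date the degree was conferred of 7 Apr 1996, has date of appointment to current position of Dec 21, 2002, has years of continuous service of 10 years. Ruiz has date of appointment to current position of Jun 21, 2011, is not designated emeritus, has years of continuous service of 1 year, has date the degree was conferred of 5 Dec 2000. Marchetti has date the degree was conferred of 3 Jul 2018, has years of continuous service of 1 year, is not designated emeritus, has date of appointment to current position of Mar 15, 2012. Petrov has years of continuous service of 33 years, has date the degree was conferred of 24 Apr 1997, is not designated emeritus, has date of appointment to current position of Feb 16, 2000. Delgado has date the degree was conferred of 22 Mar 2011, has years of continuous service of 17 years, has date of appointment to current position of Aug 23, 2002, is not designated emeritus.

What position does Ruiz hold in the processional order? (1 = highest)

1

By years of continuous service (lower first): Ruiz, Ferreira and Marchetti (each 1 year); then Varga (4 years); then Harlow (10 years); then Delgado (17 years); then Mendoza and Moreau (both 26 years); then Pereira and Petrov (both 33 years).
Among Ruiz, Ferreira and Marchetti, by date of appointment to current position (earlier first): Ruiz (Jun 21, 2011) before Ferreira and Marchetti (Mar 15, 2012).
Ferreira and Marchetti are each not designated emeritus, so the next rule applies.
Among Ferreira and Marchetti, alphabetically by surname: Ferreira before Marchetti.
Mendoza and Moreau both have date of appointment to current position Nov 12, 2009, so the next rule applies.
Mendoza and Moreau are each not designated emeritus, so the next rule applies.
Among Mendoza and Moreau, alphabetically by surname: Mendoza before Moreau.
Pereira and Petrov both have date of appointment to current position Feb 16, 2000, so the next rule applies.
Pereira and Petrov are each not designated emeritus, so the next rule applies.
Among Pereira and Petrov, alphabetically by surname: Pereira before Petrov.
Order: Ruiz, Ferreira, Marchetti, Varga, Harlow, Delgado, Mendoza, Moreau, Pereira, Petrov. So position 1.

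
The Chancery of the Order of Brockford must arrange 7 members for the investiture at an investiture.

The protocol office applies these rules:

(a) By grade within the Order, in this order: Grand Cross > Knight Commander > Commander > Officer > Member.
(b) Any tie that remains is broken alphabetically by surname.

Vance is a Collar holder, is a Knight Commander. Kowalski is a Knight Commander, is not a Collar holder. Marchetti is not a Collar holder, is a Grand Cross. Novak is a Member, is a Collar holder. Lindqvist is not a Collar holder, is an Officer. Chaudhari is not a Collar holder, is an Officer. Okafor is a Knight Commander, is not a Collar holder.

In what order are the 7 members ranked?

By grade within the Order: Marchetti (Grand Cross); then Kowalski, Okafor and Vance (Knight Commander); then Chaudhari and Lindqvist (Officer); then Novak (Member).
Among Kowalski, Okafor and Vance, alphabetically by surname: Kowalski before Okafor before Vance.
Among Chaudhari and Lindqvist, alphabetically by surname: Chaudhari before Lindqvist.
Full order: Marchetti, Kowalski, Okafor, Vance, Chaudhari, Lindqvist, Novak.

Marchetti, Kowalski, Okafor, Vance, Chaudhari, Lindqvist, Novak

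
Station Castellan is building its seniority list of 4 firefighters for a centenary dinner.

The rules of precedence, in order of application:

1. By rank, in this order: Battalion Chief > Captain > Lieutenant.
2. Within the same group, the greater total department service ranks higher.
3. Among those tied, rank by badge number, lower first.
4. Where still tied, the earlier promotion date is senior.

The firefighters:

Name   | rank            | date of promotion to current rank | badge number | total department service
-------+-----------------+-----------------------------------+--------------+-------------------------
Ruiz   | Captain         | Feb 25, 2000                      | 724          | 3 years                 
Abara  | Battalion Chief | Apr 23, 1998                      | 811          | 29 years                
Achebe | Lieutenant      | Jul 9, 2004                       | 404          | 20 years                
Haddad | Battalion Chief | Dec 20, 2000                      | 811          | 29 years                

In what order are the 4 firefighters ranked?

Abara, Haddad, Ruiz, Achebe

By rank: Abara and Haddad (Battalion Chief); then Ruiz (Captain); then Achebe (Lieutenant).
Abara and Haddad both have total department service 29 years, so the next rule applies.
Abara and Haddad both have badge number 811, so the next rule applies.
Among Abara and Haddad, by date of promotion to current rank (earlier first): Abara (Apr 23, 1998) before Haddad (Dec 20, 2000).
Full order: Abara, Haddad, Ruiz, Achebe.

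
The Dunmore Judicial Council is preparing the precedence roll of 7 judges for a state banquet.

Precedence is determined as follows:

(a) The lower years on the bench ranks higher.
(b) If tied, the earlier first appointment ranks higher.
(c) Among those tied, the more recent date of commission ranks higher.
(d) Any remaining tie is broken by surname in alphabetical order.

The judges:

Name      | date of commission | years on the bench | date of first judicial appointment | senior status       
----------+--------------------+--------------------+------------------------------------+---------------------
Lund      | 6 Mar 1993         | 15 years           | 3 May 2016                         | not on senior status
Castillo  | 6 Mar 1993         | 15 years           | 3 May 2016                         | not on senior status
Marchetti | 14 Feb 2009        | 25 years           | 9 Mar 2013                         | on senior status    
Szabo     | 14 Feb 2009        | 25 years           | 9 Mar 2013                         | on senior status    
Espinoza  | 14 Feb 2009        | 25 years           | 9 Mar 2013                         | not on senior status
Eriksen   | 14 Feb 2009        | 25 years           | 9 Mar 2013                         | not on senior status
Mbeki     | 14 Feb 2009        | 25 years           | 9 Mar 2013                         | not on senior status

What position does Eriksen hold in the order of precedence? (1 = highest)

3

By years on the bench (lower first): Castillo and Lund (both 15 years); then Eriksen, Espinoza, Marchetti, Mbeki and Szabo (each 25 years).
Castillo and Lund both have date of first judicial appointment 3 May 2016, so the next rule applies.
Castillo and Lund both have date of commission 6 Mar 1993, so the next rule applies.
Among Castillo and Lund, alphabetically by surname: Castillo before Lund.
Eriksen, Espinoza, Marchetti, Mbeki and Szabo all have date of first judicial appointment 9 Mar 2013, so the next rule applies.
Eriksen, Espinoza, Marchetti, Mbeki and Szabo all have date of commission 14 Feb 2009, so the next rule applies.
Among Eriksen, Espinoza, Marchetti, Mbeki and Szabo, alphabetically by surname: Eriksen before Espinoza before Marchetti before Mbeki before Szabo.
Order: Castillo, Lund, Eriksen, Espinoza, Marchetti, Mbeki, Szabo. So position 3.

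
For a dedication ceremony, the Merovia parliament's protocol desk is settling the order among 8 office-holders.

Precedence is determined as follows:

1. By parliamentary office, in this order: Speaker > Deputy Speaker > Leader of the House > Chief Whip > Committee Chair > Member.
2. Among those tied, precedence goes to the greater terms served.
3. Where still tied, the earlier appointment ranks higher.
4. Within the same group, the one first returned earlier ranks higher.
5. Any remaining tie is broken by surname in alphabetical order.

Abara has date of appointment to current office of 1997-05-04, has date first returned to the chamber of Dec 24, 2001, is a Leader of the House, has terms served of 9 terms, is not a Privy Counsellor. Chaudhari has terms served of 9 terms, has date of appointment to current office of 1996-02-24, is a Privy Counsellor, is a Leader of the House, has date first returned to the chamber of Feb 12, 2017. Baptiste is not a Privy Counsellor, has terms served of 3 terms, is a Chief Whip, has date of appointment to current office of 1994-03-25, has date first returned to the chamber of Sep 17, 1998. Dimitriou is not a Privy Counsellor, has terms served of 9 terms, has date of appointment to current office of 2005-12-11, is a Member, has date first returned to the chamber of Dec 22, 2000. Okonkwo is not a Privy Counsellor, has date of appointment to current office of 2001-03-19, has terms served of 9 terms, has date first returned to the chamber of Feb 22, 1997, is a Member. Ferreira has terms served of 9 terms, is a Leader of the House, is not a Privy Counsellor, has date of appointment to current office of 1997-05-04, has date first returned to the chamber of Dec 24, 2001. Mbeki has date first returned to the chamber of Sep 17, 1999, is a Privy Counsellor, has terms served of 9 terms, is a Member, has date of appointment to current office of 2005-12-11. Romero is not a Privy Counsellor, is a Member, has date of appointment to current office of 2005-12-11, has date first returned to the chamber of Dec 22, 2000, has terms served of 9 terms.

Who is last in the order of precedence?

Romero

By parliamentary office: Chaudhari, Abara and Ferreira (Leader of the House); then Baptiste (Chief Whip); then Okonkwo, Mbeki, Dimitriou and Romero (Member).
Chaudhari, Abara and Ferreira all have terms served 9 terms, so the next rule applies.
Among Chaudhari, Abara and Ferreira, by date of appointment to current office (earlier first): Chaudhari (1996-02-24) before Abara and Ferreira (1997-05-04).
Abara and Ferreira both have date first returned to the chamber Dec 24, 2001, so the next rule applies.
Among Abara and Ferreira, alphabetically by surname: Abara before Ferreira.
Okonkwo, Mbeki, Dimitriou and Romero all have terms served 9 terms, so the next rule applies.
Among Okonkwo, Mbeki, Dimitriou and Romero, by date of appointment to current office (earlier first): Okonkwo (2001-03-19) before Mbeki, Dimitriou and Romero (2005-12-11).
Among Mbeki, Dimitriou and Romero, by date first returned to the chamber (earlier first): Mbeki (Sep 17, 1999) before Dimitriou and Romero (Dec 22, 2000).
Among Dimitriou and Romero, alphabetically by surname: Dimitriou before Romero.
Order: Chaudhari, Abara, Ferreira, Baptiste, Okonkwo, Mbeki, Dimitriou, Romero.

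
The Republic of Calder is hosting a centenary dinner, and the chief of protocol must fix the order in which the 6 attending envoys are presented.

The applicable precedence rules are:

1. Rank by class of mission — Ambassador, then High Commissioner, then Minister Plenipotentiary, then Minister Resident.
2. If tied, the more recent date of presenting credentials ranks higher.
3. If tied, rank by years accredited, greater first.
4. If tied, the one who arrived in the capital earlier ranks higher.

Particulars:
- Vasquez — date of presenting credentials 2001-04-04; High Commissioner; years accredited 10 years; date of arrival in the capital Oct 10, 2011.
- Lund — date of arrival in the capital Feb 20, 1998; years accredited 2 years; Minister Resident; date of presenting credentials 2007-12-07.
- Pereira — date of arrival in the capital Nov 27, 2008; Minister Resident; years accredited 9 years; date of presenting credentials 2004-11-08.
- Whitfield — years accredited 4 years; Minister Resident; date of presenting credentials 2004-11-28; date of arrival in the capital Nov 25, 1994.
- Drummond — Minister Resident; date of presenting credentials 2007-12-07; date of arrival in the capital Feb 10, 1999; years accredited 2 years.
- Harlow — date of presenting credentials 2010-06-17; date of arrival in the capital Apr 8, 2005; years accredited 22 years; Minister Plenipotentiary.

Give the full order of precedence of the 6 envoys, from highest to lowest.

Vasquez, Harlow, Lund, Drummond, Whitfield, Pereira

By class of mission: Vasquez (High Commissioner); then Harlow (Minister Plenipotentiary); then Lund, Drummond, Whitfield and Pereira (Minister Resident).
Among Lund, Drummond, Whitfield and Pereira, by date of presenting credentials (later first): Lund and Drummond (2007-12-07) before Whitfield (2004-11-28) before Pereira (2004-11-08).
Lund and Drummond both have years accredited 2 years, so the next rule applies.
Among Lund and Drummond, by date of arrival in the capital (earlier first): Lund (Feb 20, 1998) before Drummond (Feb 10, 1999).
Full order: Vasquez, Harlow, Lund, Drummond, Whitfield, Pereira.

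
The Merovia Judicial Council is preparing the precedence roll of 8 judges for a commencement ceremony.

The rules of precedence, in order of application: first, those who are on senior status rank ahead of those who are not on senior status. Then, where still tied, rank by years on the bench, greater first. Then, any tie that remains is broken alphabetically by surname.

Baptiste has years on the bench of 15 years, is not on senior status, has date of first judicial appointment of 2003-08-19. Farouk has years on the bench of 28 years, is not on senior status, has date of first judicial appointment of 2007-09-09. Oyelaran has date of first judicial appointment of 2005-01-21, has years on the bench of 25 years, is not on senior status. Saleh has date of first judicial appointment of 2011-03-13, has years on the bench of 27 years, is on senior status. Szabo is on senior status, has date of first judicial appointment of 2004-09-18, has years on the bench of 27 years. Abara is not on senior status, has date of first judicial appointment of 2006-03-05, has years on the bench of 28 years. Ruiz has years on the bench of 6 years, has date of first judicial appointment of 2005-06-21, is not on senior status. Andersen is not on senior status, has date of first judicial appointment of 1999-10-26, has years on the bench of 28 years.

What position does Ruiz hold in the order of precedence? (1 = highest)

8

By the first rule: Saleh and Szabo (both on senior status); then Abara, Andersen, Farouk, Oyelaran, Baptiste and Ruiz (each not on senior status).
Saleh and Szabo both have years on the bench 27 years, so the next rule applies.
Among Saleh and Szabo, alphabetically by surname: Saleh before Szabo.
Among Abara, Andersen, Farouk, Oyelaran, Baptiste and Ruiz, by years on the bench (higher first): Abara, Andersen and Farouk (28 years) before Oyelaran (25 years) before Baptiste (15 years) before Ruiz (6 years).
Among Abara, Andersen and Farouk, alphabetically by surname: Abara before Andersen before Farouk.
Order: Saleh, Szabo, Abara, Andersen, Farouk, Oyelaran, Baptiste, Ruiz. So position 8.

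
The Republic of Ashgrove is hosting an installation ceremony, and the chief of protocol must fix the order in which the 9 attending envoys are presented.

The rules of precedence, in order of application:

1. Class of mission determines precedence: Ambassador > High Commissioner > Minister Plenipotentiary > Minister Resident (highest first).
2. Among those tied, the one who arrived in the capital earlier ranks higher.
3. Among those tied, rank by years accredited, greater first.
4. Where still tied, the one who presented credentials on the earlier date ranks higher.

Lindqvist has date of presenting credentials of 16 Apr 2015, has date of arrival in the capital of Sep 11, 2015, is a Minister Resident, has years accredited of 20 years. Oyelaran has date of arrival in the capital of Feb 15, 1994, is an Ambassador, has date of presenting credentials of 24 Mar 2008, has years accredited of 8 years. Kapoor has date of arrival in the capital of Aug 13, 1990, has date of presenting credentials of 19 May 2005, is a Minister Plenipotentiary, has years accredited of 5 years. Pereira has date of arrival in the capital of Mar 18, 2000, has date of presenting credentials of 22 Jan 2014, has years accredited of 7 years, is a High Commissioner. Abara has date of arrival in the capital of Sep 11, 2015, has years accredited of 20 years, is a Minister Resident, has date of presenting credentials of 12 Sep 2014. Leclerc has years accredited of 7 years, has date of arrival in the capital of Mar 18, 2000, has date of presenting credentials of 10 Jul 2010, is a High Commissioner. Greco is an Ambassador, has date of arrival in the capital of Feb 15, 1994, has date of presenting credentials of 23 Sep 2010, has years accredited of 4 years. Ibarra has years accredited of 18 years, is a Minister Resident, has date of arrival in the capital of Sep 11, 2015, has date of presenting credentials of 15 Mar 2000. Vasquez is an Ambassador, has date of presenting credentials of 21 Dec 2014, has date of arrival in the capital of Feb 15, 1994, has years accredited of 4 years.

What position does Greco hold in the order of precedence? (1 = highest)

By class of mission: Oyelaran, Greco and Vasquez (Ambassador); then Leclerc and Pereira (High Commissioner); then Kapoor (Minister Plenipotentiary); then Abara, Lindqvist and Ibarra (Minister Resident).
Oyelaran, Greco and Vasquez all have date of arrival in the capital Feb 15, 1994, so the next rule applies.
Among Oyelaran, Greco and Vasquez, by years accredited (higher first): Oyelaran (8 years) before Greco and Vasquez (4 years).
Among Greco and Vasquez, by date of presenting credentials (earlier first): Greco (23 Sep 2010) before Vasquez (21 Dec 2014).
Leclerc and Pereira both have date of arrival in the capital Mar 18, 2000, so the next rule applies.
Leclerc and Pereira both have years accredited 7 years, so the next rule applies.
Among Leclerc and Pereira, by date of presenting credentials (earlier first): Leclerc (10 Jul 2010) before Pereira (22 Jan 2014).
Abara, Lindqvist and Ibarra all have date of arrival in the capital Sep 11, 2015, so the next rule applies.
Among Abara, Lindqvist and Ibarra, by years accredited (higher first): Abara and Lindqvist (20 years) before Ibarra (18 years).
Among Abara and Lindqvist, by date of presenting credentials (earlier first): Abara (12 Sep 2014) before Lindqvist (16 Apr 2015).
Order: Oyelaran, Greco, Vasquez, Leclerc, Pereira, Kapoor, Abara, Lindqvist, Ibarra. So position 2.

2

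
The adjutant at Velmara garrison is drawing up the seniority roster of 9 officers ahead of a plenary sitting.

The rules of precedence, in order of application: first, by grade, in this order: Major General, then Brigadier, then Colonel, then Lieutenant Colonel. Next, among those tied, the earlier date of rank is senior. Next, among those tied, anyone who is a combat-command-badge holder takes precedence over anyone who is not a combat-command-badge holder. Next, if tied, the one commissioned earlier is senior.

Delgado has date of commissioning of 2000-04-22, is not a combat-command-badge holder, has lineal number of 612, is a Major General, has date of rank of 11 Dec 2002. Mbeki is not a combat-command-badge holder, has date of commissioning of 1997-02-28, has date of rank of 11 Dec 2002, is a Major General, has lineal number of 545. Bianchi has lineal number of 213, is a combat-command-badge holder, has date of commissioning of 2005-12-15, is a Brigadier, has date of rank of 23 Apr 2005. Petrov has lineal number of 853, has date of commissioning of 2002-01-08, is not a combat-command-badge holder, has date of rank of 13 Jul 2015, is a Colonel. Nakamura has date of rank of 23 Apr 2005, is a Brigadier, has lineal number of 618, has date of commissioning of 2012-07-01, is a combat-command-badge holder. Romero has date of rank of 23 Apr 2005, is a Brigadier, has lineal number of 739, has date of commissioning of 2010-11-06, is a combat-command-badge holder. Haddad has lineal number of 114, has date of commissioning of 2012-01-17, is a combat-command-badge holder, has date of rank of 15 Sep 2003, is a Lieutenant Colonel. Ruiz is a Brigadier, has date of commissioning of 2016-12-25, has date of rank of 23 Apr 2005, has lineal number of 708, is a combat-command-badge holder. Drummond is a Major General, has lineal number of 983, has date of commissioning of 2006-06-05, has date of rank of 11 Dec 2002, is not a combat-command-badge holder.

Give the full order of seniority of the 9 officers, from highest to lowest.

Mbeki, Delgado, Drummond, Bianchi, Romero, Nakamura, Ruiz, Petrov, Haddad

By grade: Mbeki, Delgado and Drummond (Major General); then Bianchi, Romero, Nakamura and Ruiz (Brigadier); then Petrov (Colonel); then Haddad (Lieutenant Colonel).
Mbeki, Delgado and Drummond all have date of rank 11 Dec 2002, so the next rule applies.
Mbeki, Delgado and Drummond are each not a combat-command-badge holder, so the next rule applies.
Among Mbeki, Delgado and Drummond, by date of commissioning (earlier first): Mbeki (1997-02-28) before Delgado (2000-04-22) before Drummond (2006-06-05).
Bianchi, Romero, Nakamura and Ruiz all have date of rank 23 Apr 2005, so the next rule applies.
Bianchi, Romero, Nakamura and Ruiz are each a combat-command-badge holder, so the next rule applies.
Among Bianchi, Romero, Nakamura and Ruiz, by date of commissioning (earlier first): Bianchi (2005-12-15) before Romero (2010-11-06) before Nakamura (2012-07-01) before Ruiz (2016-12-25).
Full order: Mbeki, Delgado, Drummond, Bianchi, Romero, Nakamura, Ruiz, Petrov, Haddad.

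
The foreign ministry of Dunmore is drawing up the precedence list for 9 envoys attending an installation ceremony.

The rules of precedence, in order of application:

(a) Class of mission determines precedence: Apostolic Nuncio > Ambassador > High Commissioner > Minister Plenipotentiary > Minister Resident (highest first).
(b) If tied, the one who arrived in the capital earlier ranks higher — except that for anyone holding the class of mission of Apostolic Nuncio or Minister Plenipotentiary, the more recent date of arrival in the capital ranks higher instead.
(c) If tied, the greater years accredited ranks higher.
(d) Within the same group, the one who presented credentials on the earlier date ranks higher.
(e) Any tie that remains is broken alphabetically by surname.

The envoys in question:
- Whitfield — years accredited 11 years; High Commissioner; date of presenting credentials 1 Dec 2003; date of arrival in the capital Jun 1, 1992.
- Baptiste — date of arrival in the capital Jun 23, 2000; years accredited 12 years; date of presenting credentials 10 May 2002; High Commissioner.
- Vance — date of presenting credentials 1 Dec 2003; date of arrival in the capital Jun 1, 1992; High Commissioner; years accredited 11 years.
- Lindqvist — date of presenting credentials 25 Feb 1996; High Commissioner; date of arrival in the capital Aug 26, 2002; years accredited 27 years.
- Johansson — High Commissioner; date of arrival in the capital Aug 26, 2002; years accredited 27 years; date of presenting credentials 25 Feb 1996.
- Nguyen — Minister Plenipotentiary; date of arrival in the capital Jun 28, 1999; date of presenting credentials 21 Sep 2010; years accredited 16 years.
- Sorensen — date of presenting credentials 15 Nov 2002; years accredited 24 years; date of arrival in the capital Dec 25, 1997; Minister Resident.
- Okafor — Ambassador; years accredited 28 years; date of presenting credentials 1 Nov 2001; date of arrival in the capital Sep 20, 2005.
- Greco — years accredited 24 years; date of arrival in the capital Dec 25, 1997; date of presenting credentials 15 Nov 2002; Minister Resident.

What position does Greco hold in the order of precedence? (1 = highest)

By class of mission: Okafor (Ambassador); then Vance, Whitfield, Baptiste, Johansson and Lindqvist (High Commissioner); then Nguyen (Minister Plenipotentiary); then Greco and Sorensen (Minister Resident).
Among Vance, Whitfield, Baptiste, Johansson and Lindqvist, by date of arrival in the capital (earlier first): Vance and Whitfield (Jun 1, 1992) before Baptiste (Jun 23, 2000) before Johansson and Lindqvist (Aug 26, 2002).
Vance and Whitfield both have years accredited 11 years, so the next rule applies.
Vance and Whitfield both have date of presenting credentials 1 Dec 2003, so the next rule applies.
Among Vance and Whitfield, alphabetically by surname: Vance before Whitfield.
Johansson and Lindqvist both have years accredited 27 years, so the next rule applies.
Johansson and Lindqvist both have date of presenting credentials 25 Feb 1996, so the next rule applies.
Among Johansson and Lindqvist, alphabetically by surname: Johansson before Lindqvist.
Greco and Sorensen both have date of arrival in the capital Dec 25, 1997, so the next rule applies.
Greco and Sorensen both have years accredited 24 years, so the next rule applies.
Greco and Sorensen both have date of presenting credentials 15 Nov 2002, so the next rule applies.
Among Greco and Sorensen, alphabetically by surname: Greco before Sorensen.
Order: Okafor, Vance, Whitfield, Baptiste, Johansson, Lindqvist, Nguyen, Greco, Sorensen. So position 8.

8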